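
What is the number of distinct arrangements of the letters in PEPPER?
60

Explanation: Word has 6 letters (P=3, E=2, R=1). Arrangements: 6!/Π(k!) = 60.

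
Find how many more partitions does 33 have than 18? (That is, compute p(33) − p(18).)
9,758

Reasoning: Pentagonal recurrence p(n) = p(n−1) + p(n−2) − p(n−5) − p(n−7) + …: p(33) = p(32) + p(31) − p(28) − p(26) + p(21) + p(18) − p(11) − p(7) = 8,349 + 6,842 − 3,718 − 2,436 + 792 + 385 − 56 − 15 = 10,143.
p(18) = p(17) + p(16) − p(13) − p(11) + p(6) + p(3) = 297 + 231 − 101 − 56 + 11 + 3 = 385.
Difference = 10,143 − 385 = 9,758.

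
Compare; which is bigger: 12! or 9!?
12!

Solution: 12!=479,001,600, 9!=362,880. 12! > 9!.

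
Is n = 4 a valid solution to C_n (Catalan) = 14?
Yes

Explanation: C_4 = C(8,4)/(4+1) = 70/5 = 14, which equals 14.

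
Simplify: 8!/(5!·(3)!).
56
This is C(8,5) = 56.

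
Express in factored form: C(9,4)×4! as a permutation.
P(9,4)

C(9,4)×4! = [9!/(4!(5)!)]×4! = 9!/(5)! = P(9,4) = 3,024.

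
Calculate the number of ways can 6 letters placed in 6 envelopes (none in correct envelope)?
265

Reasoning: Using D(n) = (n-1)[D(n-1) + D(n-2)]:
D(6) = (6-1) × [D(5) + D(4)]
      = 5 × [44 + 9]
      = 5 × 53
      = 265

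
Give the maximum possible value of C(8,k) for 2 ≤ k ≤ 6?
70

Working:
C(8,k) is maximised at the centre of the row: C(8,4) = 70.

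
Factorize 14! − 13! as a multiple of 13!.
14! − 13! = 14·13! − 13! = (14 − 1)·13! = 13 × 13! = 80,951,270,400.
Final answer: 13 × 13! = 80,951,270,400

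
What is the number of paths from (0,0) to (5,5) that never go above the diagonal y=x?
Counted by the Catalan number C_5: C_5 = C(10,5)/(5+1) = 252/6 = 42.
Final answer: 42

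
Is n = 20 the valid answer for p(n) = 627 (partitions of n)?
Pentagonal recurrence p(n) = p(n−1) + p(n−2) − p(n−5) − p(n−7) + …: p(20) = p(19) + p(18) − p(15) − p(13) + p(8) + p(5) = 490 + 385 − 176 − 101 + 22 + 7 = 627, which equals 627.

Answer: Yes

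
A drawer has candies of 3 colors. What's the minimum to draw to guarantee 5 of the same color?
13

Worst case: 4 of each = 12. One more: 13.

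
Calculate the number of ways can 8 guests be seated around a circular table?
Circular arrangements: (8-1)! = 5,040.
Final answer: 5,040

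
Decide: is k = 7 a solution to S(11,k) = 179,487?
No

Explanation: S(11,7) = 7·S(10,7) + S(10,6) = 7·5,880 + 22,827 = 63,987, which does not equal 179,487.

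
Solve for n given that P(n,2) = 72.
P(n,2) = n(n−1) is increasing in n; n(n−1) ≈ (n−0.5)^2 = 72 gives n ≈ 9.0. Check: P(7,2) = 42, P(8,2) = 56, P(9,2) = 72 ✓. So n = 9.

Answer: 9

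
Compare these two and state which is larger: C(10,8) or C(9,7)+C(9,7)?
C(9,7)+C(9,7)

Working:
C(10,8)=45; C(9,7)+C(9,7)=36+36=72.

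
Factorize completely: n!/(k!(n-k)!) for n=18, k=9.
C(18,9) = 48,620
This is the binomial coefficient C(18,9) = 48,620.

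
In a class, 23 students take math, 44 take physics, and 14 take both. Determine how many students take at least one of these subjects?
53

Working:
|A∪B| = |A|+|B|-|A∩B| = 23+44-14 = 53.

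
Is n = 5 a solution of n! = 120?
Yes

Working:
5! = 5·4! = 5·24 = 120, which equals 120.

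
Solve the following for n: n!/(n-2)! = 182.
14

Reasoning: n!/(n-2)! = n×(n-1), a product of 2 consecutive integers ≈ (n−0.5)^2. 182^(1/2) + 0.5 ≈ 14.0; check n = 14: 14×13 = 182 ✓. So n = 14.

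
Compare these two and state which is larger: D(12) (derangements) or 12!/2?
12!/2

Reasoning: D(12) = (12-1)·[D(11) + D(10)] = 11·[14,684,570 + 1,334,961] = 176,214,841; 12!/2 = 479,001,600/2 = 239,500,800.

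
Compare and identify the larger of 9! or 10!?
10!

Solution: 9!=362,880, 10!=3,628,800. 10! > 9!.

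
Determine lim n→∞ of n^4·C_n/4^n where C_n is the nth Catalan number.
∞

C_n ~ 4^n/(n^(3/2)√π), so n^4·C_n/4^n ~ n^(4 − 3/2)/√π → ∞.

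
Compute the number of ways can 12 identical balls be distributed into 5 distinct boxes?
1,820

Reasoning: C(12+5-1, 5-1) = C(16, 4) = 1,820.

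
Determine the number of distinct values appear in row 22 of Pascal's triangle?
12
Row 22 has entries C(22,0)..C(22,22); by symmetry C(22,k)=C(22,22-k), giving 12 distinct values.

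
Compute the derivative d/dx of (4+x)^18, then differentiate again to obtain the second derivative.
306(4+x)^16

Working:
First derivative: 18(4+x)^{17}. Second derivative: 18·17·(4+x)^{16} = 306(4+x)^{16}.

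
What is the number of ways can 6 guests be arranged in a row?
Arrangements of 6 distinct objects: 6! = 720.

Answer: 720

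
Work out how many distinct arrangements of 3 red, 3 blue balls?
20

Solution: Multinomial: 6!/(3! × 3!) = 20.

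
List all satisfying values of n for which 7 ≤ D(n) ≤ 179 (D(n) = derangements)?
4, 5

Working:
Using D(n) = (n−1)[D(n−1) + D(n−2)] with D(1)=0, D(2)=1: D(3)=2; D(4)=9; D(5)=44; D(6)=265. So valid n = 4, 5.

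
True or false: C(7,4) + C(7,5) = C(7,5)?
Pascal's identity gives C(8,5) = 56, whereas C(7,5) = 21.

Answer: False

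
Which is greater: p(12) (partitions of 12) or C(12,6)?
Pentagonal recurrence p(n) = p(n−1) + p(n−2) − p(n−5) − p(n−7) + …: p(12) = p(11) + p(10) − p(7) − p(5) + p(0) = 56 + 42 − 15 − 7 + 1 = 77; C(12,6) = 924.

Answer: C(12,6)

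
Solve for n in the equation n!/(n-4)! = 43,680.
n!/(n-4)! = n×(n-1)×(n-2)×(n-3), a product of 4 consecutive integers ≈ (n−1.5)^4. 43,680^(1/4) + 1.5 ≈ 16.0; check n = 16: 16×15×14×13 = 43,680 ✓. So n = 16.
Final answer: 16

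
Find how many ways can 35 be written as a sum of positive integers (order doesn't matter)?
14,883

Pentagonal recurrence p(n) = p(n−1) + p(n−2) − p(n−5) − p(n−7) + …: p(35) = p(34) + p(33) − p(30) − p(28) + p(23) + p(20) − p(13) − p(9) + p(0) = 12,310 + 10,143 − 5,604 − 3,718 + 1,255 + 627 − 101 − 30 + 1 = 14,883.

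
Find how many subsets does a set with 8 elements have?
256
Each element can be included or excluded: 2^8 = 256.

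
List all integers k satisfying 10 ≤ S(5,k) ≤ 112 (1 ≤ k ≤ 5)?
S(5,1)=1; S(5,2)=15; S(5,3)=25; S(5,4)=10; S(5,5)=1. So valid k = 2, 3, 4.
Final answer: 2, 3, 4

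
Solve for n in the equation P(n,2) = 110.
11
P(n,2) = n(n−1) is increasing in n; n(n−1) ≈ (n−0.5)^2 = 110 gives n ≈ 11.0. Check: P(9,2) = 72, P(10,2) = 90, P(11,2) = 110 ✓. So n = 11.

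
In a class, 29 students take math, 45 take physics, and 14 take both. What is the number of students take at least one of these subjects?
60

Working:
|A∪B| = |A|+|B|-|A∩B| = 29+45-14 = 60.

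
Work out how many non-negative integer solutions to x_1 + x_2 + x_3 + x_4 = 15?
C(15+4-1, 4-1) = 816.
Final answer: 816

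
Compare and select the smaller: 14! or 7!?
7!
14!=87,178,291,200, 7!=5,040. 14! > 7!.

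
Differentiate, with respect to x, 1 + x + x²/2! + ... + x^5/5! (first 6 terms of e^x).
1 + x + x²/2! + ... + x^4/4!

Solution: Differentiating term by term gives the first 5 terms of e^x.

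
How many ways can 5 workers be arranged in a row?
120

Reasoning: Arrangements of 5 distinct objects: 5! = 120.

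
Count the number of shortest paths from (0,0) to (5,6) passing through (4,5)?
To (4,5): C(9,4)=126. From there: C(2,1)=2. Total: 252.
Final answer: 252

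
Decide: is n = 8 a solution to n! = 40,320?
Yes
8! = 8·7! = 8·5,040 = 40,320, which equals 40,320.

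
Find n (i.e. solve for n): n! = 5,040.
7

Explanation: n! is strictly increasing. 5! = 120, 6! = 720, 7! = 5,040 ✓. So n = 7.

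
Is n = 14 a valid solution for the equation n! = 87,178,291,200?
14! = 14·13! = 14·6,227,020,800 = 87,178,291,200, which equals 87,178,291,200.
Final answer: Yes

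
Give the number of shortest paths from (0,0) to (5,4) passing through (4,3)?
70

Reasoning: To (4,3): C(7,4)=35. From there: C(2,1)=2. Total: 70.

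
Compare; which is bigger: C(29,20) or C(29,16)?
C(29,16)

C(29,20)=10,015,005, C(29,16)=67,863,915.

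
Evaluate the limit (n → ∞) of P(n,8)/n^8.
P(n,8) = n(n-1)···(n-7) ≈ n^8 for large n. Limit = 1.
Final answer: 1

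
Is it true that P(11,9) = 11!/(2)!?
Permutation formula P(n,k) = n!/(n-k)!: 11!/2! = 39,916,800/2 = 19,958,400 = P(11,9). The statement holds.
Final answer: True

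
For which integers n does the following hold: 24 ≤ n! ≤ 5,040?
4, 5, 6, 7

Solution: n! is strictly increasing; 4! = 24 and 7! = 5,040, so valid n = 4, 5, 6, 7.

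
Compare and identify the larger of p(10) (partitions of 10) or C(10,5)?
C(10,5)
Pentagonal recurrence p(n) = p(n−1) + p(n−2) − p(n−5) − p(n−7) + …: p(10) = p(9) + p(8) − p(5) − p(3) = 30 + 22 − 7 − 3 = 42; C(10,5) = 252.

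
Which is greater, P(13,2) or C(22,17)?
C(22,17)

Reasoning: P(13,2)=156, C(22,17)=26,334.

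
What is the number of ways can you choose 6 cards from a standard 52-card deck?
C(52,6) = 20,358,520.

Answer: 20,358,520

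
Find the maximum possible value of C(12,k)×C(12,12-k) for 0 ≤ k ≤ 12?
C(12,k)·C(12,12-k) = C(12,k)², maximised at the centre k = 6: C(12,6)² = 853,776.
Final answer: 853,776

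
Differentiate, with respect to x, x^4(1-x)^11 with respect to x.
4x^3(1-x)^11 - 11x^4(1-x)^10

Explanation: Product rule: 4x^{3}(1-x)^{11} + x^4·(-11)(1-x)^{10}.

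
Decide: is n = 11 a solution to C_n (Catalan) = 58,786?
Yes

Reasoning: C_11 = C(22,11)/(11+1) = 705,432/12 = 58,786, which equals 58,786.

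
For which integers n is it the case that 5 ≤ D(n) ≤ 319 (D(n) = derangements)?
4, 5, 6
Using D(n) = (n−1)[D(n−1) + D(n−2)] with D(1)=0, D(2)=1: D(3)=2; D(4)=9; D(5)=44; D(6)=265; D(7)=1,854. So valid n = 4, 5, 6.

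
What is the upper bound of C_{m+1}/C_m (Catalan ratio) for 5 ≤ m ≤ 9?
38/11

Explanation: C_{m+1}/C_m = 2(2m+1)/(m+2), which increases with m. Maximum at m = 9: 2·19/11 = 38/11.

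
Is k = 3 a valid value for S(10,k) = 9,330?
Yes

Solution: S(10,3) = 3·S(9,3) + S(9,2) = 3·3,025 + 255 = 9,330, which equals 9,330.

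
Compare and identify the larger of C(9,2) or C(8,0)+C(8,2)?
C(9,2)
C(9,2)=36; C(8,0)+C(8,2)=1+28=29.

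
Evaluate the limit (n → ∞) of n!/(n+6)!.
0
n!/(n+6)! = 1/[(n+1)(n+2)···(n+6)] → 0 as n → ∞.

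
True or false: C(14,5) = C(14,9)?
True

Solution: C(14,5) = C(14,14-5) by the symmetry property; both equal 2,002.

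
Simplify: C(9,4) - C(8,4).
56

C(9,4) - C(8,4) = C(8,3) = 56.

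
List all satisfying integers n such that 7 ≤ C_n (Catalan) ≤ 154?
C_3=5; C_4=14; C_5=42; C_6=132; C_7=429. So valid n = 4, 5, 6.

Answer: 4, 5, 6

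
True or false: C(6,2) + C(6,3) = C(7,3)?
True

Reasoning: Pascal's identity C(n,k) + C(n,k+1) = C(n+1,k+1): 15 + 20 = 35 = C(7,3).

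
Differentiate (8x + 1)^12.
96(8x + 1)^11

Solution: Chain rule: 12(8x+1)^{11} × 8 = 96(8x+1)^{11}.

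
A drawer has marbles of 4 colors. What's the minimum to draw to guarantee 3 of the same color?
9
Worst case: 2 of each = 8. One more: 9.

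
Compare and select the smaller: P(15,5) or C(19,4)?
C(19,4)
P(15,5)=360,360, C(19,4)=3,876.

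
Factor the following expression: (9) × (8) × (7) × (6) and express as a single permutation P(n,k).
P(9,4) = 9!/(5)!

Product of 4 consecutive descending integers starting at 9: P(9,4) = 9!/5! = 3,024.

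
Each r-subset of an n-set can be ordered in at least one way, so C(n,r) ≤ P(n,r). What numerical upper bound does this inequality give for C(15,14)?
1,307,674,368,000
P(15,14) = 15·14·13·12·11·10·9·8·7·6·5·4·3·2 = 1,307,674,368,000, so C(15,14) ≤ 1,307,674,368,000. (The bound is loose by a factor of 14! = 87,178,291,200: C(15,14) = 1,307,674,368,000/87,178,291,200 = 15.)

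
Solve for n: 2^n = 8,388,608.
23

Solution: 8,388,608 = 1,024 × 1,024 × 8 = 2^10 × 2^10 × 2^3 = 2^23, so n = 23.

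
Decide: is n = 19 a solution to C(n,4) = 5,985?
No

Reasoning: C(19,4) = 19·18·17·16/4! = 93,024/24 = 3,876, which does not equal 5,985.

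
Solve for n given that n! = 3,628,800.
10
n! is strictly increasing. 8! = 40,320, 9! = 362,880, 10! = 3,628,800 ✓. So n = 10.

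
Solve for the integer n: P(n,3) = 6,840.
20

Solution: P(n,3) = n(n−1)(n−2) is increasing in n; n(n−1)(n−2) ≈ (n−1)^3 = 6,840 gives n ≈ 20.0. Check: P(18,3) = 4,896, P(19,3) = 5,814, P(20,3) = 6,840 ✓. So n = 20.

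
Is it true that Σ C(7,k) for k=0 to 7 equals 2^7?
True

Working:
Binomial theorem: Σ C(7,k) = (1+1)^7 = 2^7 = 128; RHS 2^7 = 128.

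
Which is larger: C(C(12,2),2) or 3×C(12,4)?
C(C(12,2),2)
C(C(12,2),2)=2,145, 3×C(12,4)=1,485.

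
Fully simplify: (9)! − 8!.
322,560

Explanation: (9)! − 8! = (9)·8! − 8! = (9−1)·8! = 8·8! = 322,560.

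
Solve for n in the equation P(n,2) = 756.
28

P(n,2) = n(n−1) is increasing in n; n(n−1) ≈ (n−0.5)^2 = 756 gives n ≈ 28.0. Check: P(26,2) = 650, P(27,2) = 702, P(28,2) = 756 ✓. So n = 28.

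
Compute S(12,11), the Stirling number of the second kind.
66

Explanation: Using the Stirling recurrence: S(n,k) = k·S(n-1,k) + S(n-1,k-1)
S(12,11) = 11·S(11,11) + S(11,10)
         = 11·1 + 55
         = 11 + 55
         = 66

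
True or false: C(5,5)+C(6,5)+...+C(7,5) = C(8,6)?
True

Solution: Hockey stick identity gives Σ = C(8,6) = 28; RHS C(8,6) = 28.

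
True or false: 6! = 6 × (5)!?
True

Solution: By definition n! = n × (n-1)!, so 6! = 6 × 5!.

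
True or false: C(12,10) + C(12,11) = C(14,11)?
False

Solution: Pascal's identity gives C(13,11) = 78, whereas C(14,11) = 364.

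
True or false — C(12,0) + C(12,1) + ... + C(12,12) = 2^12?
Binomial theorem with x = y = 1: Σ C(12,i) = (1+1)^12 = 2^12 = 4,096. The statement holds.
Final answer: True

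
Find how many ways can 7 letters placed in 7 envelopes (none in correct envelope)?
1,854

Explanation: Using D(n) = (n-1)[D(n-1) + D(n-2)]:
D(7) = (7-1) × [D(6) + D(5)]
      = 6 × [265 + 44]
      = 6 × 309
      = 1,854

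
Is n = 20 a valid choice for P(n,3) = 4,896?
No
P(20,3) = 20·19·18 = 6,840, which does not equal 4,896.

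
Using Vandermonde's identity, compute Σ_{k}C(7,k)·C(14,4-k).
5,985

Reasoning: = C(7+14,4) = C(21,4) = 5,985.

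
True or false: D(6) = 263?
False

Derangements of 6 elements: D(6) = (6-1)·[D(5) + D(4)] = 5·[44 + 9] = 265.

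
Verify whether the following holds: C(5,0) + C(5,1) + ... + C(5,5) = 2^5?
Binomial theorem with x = y = 1: Σ C(5,i) = (1+1)^5 = 2^5 = 32. The statement holds.

Answer: True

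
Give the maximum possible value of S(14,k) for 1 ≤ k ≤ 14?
63,436,373
Row S(14,k) for k = 1..14 (via S(n,k) = k·S(n−1,k) + S(n−1,k−1)): 1, 8,191, 788,970, 10,391,745, 40,075,035, 63,436,373, 49,329,280, 20,912,320, 5,135,130, 752,752, 66,066, 3,367, 91, 1. The row is unimodal; maximum at k = 6: 63,436,373.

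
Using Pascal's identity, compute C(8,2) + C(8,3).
84

Working:
C(8,2) + C(8,3) = C(9,3) = 84.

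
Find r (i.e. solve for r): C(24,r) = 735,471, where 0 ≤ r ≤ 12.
8

C(24,r) is increasing for 0 ≤ r ≤ 12. Stepping up (C(24,r+1) = C(24,r)·(24−r)/(r+1)): C(24,1) = 24, C(24,2) = 276, C(24,3) = 2,024, C(24,4) = 10,626, C(24,5) = 42,504, C(24,6) = 134,596, C(24,7) = 346,104, C(24,8) = 735,471 ✓. So r = 8.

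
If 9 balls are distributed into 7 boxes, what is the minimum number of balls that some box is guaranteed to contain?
Pigeonhole: ⌈9/7⌉ = 2.

Answer: 2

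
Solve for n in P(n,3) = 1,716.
13

P(n,3) = n(n−1)(n−2) is increasing in n; n(n−1)(n−2) ≈ (n−1)^3 = 1,716 gives n ≈ 13.0. Check: P(11,3) = 990, P(12,3) = 1,320, P(13,3) = 1,716 ✓. So n = 13.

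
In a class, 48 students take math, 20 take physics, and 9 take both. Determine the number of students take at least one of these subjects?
59
|A∪B| = |A|+|B|-|A∩B| = 48+20-9 = 59.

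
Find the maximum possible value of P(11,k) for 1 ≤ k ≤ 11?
P(11,k) increases in k, so maximum at k = 11: 11! = 39,916,800.
Final answer: 39,916,800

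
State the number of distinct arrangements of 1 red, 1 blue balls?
Multinomial: 2!/(1! × 1!) = 2.
Final answer: 2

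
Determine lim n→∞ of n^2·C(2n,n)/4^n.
∞
C(2n,n) ~ 4^n/√(πn), so n^2·C(2n,n)/4^n ~ n^(2 − 1/2)/√π → ∞.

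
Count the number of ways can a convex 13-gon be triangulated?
58,786

Using the Catalan number formula: C_n = C(2n, n) / (n+1)
C_11 = C(22, 11) / (11+1)
     = 705432 / 12
     = 58,786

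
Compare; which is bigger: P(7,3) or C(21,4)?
P(7,3)=210, C(21,4)=5,985.

Answer: C(21,4)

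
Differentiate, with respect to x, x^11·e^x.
Product rule: d/dx[x^11]·e^x + x^11·d/dx[e^x] = 11x^{10}e^x + x^11e^x.
Final answer: (11x^10 + x^11)e^x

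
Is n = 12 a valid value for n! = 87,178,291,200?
12! = 12·11! = 12·39,916,800 = 479,001,600, which does not equal 87,178,291,200.
Final answer: No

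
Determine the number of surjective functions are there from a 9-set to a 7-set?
2,328,480

Reasoning: Onto functions = 7! × S(9,7)
First compute S(9,7) via recurrence:
Using the Stirling recurrence: S(n,k) = k·S(n-1,k) + S(n-1,k-1)
S(9,7) = 7·S(8,7) + S(8,6)
         = 7·28 + 266
         = 196 + 266
         = 462
Then: 5040 × 462 = 2,328,480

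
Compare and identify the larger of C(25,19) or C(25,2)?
C(25,19)

Reasoning: C(25,19)=177,100, C(25,2)=300.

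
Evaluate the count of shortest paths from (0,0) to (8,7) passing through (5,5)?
To (5,5): C(10,5)=252. From there: C(5,3)=10. Total: 2,520.
Final answer: 2,520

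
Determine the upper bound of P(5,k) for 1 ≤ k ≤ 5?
120
P(5,k) increases in k, so maximum at k = 5: 5! = 120.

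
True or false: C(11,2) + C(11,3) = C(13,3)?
Pascal's identity gives C(12,3) = 220, whereas C(13,3) = 286.

Answer: False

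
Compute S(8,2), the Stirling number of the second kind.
127

Working:
Using the Stirling recurrence: S(n,k) = k·S(n-1,k) + S(n-1,k-1)
S(8,2) = 2·S(7,2) + S(7,1)
         = 2·63 + 1
         = 126 + 1
         = 127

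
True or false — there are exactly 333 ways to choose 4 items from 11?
False
C(11,4) = 330 ≠ 333.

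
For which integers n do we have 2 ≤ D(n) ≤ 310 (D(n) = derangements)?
3, 4, 5, 6

Solution: Using D(n) = (n−1)[D(n−1) + D(n−2)] with D(1)=0, D(2)=1: D(2)=1; D(3)=2; D(4)=9; D(5)=44; D(6)=265; D(7)=1,854. So valid n = 3, 4, 5, 6.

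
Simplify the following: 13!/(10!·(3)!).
286
This is C(13,10) = 286.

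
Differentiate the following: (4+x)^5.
5(4+x)^4
Using the power rule: d/dx (4+x)^5 = 5(4+x)^{4}.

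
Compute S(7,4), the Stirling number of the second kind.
350

Working:
Using the Stirling recurrence: S(n,k) = k·S(n-1,k) + S(n-1,k-1)
S(7,4) = 4·S(6,4) + S(6,3)
         = 4·65 + 90
         = 260 + 90
         = 350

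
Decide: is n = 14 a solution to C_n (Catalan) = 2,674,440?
Yes

C_14 = C(28,14)/(14+1) = 40,116,600/15 = 2,674,440, which equals 2,674,440.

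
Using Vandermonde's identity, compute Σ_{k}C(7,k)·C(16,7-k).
245,157

Reasoning: = C(7+16,7) = C(23,7) = 245,157.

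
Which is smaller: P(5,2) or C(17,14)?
P(5,2)

Explanation: P(5,2)=20, C(17,14)=680.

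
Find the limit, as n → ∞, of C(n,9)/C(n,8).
∞

Explanation: C(n,9)/C(n,8) = (n-8)/9 → ∞ as n → ∞.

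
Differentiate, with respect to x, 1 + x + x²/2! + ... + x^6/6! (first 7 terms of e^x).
Differentiating term by term gives the first 6 terms of e^x.

Answer: 1 + x + x²/2! + ... + x^5/5!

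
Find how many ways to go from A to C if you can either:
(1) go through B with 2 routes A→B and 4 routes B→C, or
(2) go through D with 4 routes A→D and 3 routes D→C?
20

Route via B: 2×4=8. Route via D: 4×3=12. Total: 20.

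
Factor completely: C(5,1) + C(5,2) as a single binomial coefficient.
By Pascal's identity: C(5,1) + C(5,2) = C(6,2) = 15.
Final answer: C(6,2)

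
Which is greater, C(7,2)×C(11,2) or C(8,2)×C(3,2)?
C(7,2)×C(11,2)
C(7,2)×C(11,2)=1,155, C(8,2)×C(3,2)=84.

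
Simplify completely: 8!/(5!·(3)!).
56

This is C(8,5) = 56.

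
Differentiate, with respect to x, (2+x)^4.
4(2+x)^3

Working:
Using the power rule: d/dx (2+x)^4 = 4(2+x)^{3}.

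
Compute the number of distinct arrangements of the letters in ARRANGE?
1,260

Explanation: Word has 7 letters (A=2, R=2, N=1, G=1, E=1). Arrangements: 7!/Π(k!) = 1,260.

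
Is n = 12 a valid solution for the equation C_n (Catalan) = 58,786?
No

Working:
C_12 = C(24,12)/(12+1) = 2,704,156/13 = 208,012, which does not equal 58,786.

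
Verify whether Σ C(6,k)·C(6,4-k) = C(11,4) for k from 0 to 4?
False
Vandermonde's identity gives C(12,4) = 495; RHS C(11,4) = 330.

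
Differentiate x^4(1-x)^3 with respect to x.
4x^3(1-x)^3 - 3x^4(1-x)^2

Solution: Product rule: 4x^{3}(1-x)^{3} + x^4·(-3)(1-x)^{2}.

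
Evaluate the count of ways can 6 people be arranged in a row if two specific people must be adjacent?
240

Explanation: Treat pair as unit: (6-1)! arrangements × 2 internal orders = 240.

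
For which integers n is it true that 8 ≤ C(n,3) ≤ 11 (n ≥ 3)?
5

Reasoning: C(4,3)=4; C(5,3)=10; C(6,3)=20. So valid n = 5.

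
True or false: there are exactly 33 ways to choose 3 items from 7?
False

Solution: C(7,3) = 35 ≠ 33.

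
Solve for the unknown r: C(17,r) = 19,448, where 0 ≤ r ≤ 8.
7

Working:
C(17,r) is increasing for 0 ≤ r ≤ 8. Stepping up (C(17,r+1) = C(17,r)·(17−r)/(r+1)): C(17,1) = 17, C(17,2) = 136, C(17,3) = 680, C(17,4) = 2,380, C(17,5) = 6,188, C(17,6) = 12,376, C(17,7) = 19,448 ✓. So r = 7.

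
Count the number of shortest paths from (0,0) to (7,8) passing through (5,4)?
To (5,4): C(9,5)=126. From there: C(6,2)=15. Total: 1,890.
Final answer: 1,890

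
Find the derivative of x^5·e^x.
(5x^4 + x^5)e^x

Explanation: Product rule: d/dx[x^5]·e^x + x^5·d/dx[e^x] = 5x^{4}e^x + x^5e^x.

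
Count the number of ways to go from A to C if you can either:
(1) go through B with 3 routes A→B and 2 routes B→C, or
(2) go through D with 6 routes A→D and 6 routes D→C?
42

Working:
Route via B: 3×2=6. Route via D: 6×6=36. Total: 42.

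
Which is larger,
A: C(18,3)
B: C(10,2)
A

Explanation: A=C(18,3)=816, B=C(10,2)=45.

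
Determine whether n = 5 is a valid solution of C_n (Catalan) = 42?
Yes

Explanation: C_5 = C(10,5)/(5+1) = 252/6 = 42, which equals 42.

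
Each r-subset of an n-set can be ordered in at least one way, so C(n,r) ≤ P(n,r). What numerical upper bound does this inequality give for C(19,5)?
1,395,360

Explanation: P(19,5) = 19·18·17·16·15 = 1,395,360, so C(19,5) ≤ 1,395,360. (The bound is loose by a factor of 5! = 120: C(19,5) = 1,395,360/120 = 11,628.)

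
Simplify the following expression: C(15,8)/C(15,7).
1

Working:
C(n,k+1)/C(n,k) = (n−k)/(k+1). Here (15−7)/(7+1) = 8/8 = 1.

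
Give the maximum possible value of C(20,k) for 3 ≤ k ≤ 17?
184,756

Explanation: C(20,k) is maximised at the centre of the row: C(20,10) = 184,756.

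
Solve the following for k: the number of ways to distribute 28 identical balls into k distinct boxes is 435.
Stars and bars: the count is C(28+k−1, k−1), increasing in k. k=2: C(29,1) = 29, k=3: C(30,2) = 435 ✓. So k = 3.
Final answer: 3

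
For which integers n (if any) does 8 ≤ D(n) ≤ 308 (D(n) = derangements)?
4, 5, 6

Explanation: Using D(n) = (n−1)[D(n−1) + D(n−2)] with D(1)=0, D(2)=1: D(3)=2; D(4)=9; D(5)=44; D(6)=265; D(7)=1,854. So valid n = 4, 5, 6.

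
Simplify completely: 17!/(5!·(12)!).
6,188
This is C(17,5) = 6,188.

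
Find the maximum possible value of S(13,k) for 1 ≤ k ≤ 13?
9,321,312

Explanation: Row S(13,k) for k = 1..13 (via S(n,k) = k·S(n−1,k) + S(n−1,k−1)): 1, 4,095, 261,625, 2,532,530, 7,508,501, 9,321,312, 5,715,424, 1,899,612, 359,502, 39,325, 2,431, 78, 1. The row is unimodal; maximum at k = 6: 9,321,312.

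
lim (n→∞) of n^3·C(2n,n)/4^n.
∞

Solution: C(2n,n) ~ 4^n/√(πn), so n^3·C(2n,n)/4^n ~ n^(3 − 1/2)/√π → ∞.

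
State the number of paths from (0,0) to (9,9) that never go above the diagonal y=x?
4,862

Solution: Counted by the Catalan number C_9: C_9 = C(18,9)/(9+1) = 48,620/10 = 4,862.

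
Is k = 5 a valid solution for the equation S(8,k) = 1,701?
No

Working:
S(8,5) = 5·S(7,5) + S(7,4) = 5·140 + 350 = 1,050, which does not equal 1,701.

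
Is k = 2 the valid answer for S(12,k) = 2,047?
Yes

Reasoning: S(12,2) = 2·S(11,2) + S(11,1) = 2·1,023 + 1 = 2,047, which equals 2,047.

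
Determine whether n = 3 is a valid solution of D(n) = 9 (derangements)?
No

Working:
D(3) = (3-1)·[D(2) + D(1)] = 2·[1 + 0] = 2, which does not equal 9.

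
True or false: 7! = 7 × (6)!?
True

Working:
By definition n! = n × (n-1)!, so 7! = 7 × 6!.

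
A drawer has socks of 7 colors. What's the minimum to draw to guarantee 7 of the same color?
43

Working:
Worst case: 6 of each = 42. One more: 43.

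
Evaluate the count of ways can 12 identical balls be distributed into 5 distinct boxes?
C(12+5-1, 5-1) = C(16, 4) = 1,820.
Final answer: 1,820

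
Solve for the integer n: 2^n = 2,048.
11

Explanation: 2,048 = 1,024 × 2 = 2^10 × 2^1 = 2^11, so n = 11.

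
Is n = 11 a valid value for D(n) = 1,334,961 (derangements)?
No

Solution: D(11) = (11-1)·[D(10) + D(9)] = 10·[1,334,961 + 133,496] = 14,684,570, which does not equal 1,334,961.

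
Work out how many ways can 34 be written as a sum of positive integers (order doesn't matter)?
12,310

Pentagonal recurrence p(n) = p(n−1) + p(n−2) − p(n−5) − p(n−7) + …: p(34) = p(33) + p(32) − p(29) − p(27) + p(22) + p(19) − p(12) − p(8) = 10,143 + 8,349 − 4,565 − 3,010 + 1,002 + 490 − 77 − 22 = 12,310.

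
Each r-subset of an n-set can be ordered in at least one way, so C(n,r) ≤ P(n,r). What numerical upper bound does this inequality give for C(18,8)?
1,764,322,560

Working:
P(18,8) = 18·17·16·15·14·13·12·11 = 1,764,322,560, so C(18,8) ≤ 1,764,322,560. (The bound is loose by a factor of 8! = 40,320: C(18,8) = 1,764,322,560/40,320 = 43,758.)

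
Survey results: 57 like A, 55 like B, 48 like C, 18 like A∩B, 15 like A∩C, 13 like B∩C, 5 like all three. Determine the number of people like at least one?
|A∪B∪C| = 57+55+48-18-15-13+5 = 119.

Answer: 119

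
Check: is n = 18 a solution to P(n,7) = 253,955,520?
No
P(18,7) = 18·17·16·15·14·13·12 = 160,392,960, which does not equal 253,955,520.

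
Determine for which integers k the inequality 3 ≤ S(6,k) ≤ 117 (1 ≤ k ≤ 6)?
2, 3, 4, 5

S(6,1)=1; S(6,2)=31; S(6,3)=90; S(6,4)=65; S(6,5)=15; S(6,6)=1. So valid k = 2, 3, 4, 5.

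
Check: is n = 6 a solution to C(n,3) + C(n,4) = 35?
Yes

Reasoning: C(6,3) + C(6,4) = 20 + 15 = 35, which equals 35.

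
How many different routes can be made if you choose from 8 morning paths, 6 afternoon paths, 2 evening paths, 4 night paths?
384

Explanation: By the multiplication principle: 8 × 6 × 2 × 4 = 384.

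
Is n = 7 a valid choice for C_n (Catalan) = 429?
Yes

C_7 = C(14,7)/(7+1) = 3,432/8 = 429, which equals 429.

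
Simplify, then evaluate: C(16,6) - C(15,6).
C(16,6) - C(15,6) = C(15,5) = 3,003.

Answer: 3,003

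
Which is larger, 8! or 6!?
8!

Solution: 8!=40,320, 6!=720. 8! > 6!.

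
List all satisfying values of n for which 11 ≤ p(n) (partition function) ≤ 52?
6, 7, 8, 9, 10

Tabulating p(n) via p(n) = p(n−1) + p(n−2) − p(n−5) − p(n−7) + …: p(5)=7; p(6)=11; p(7)=15; p(8)=22; p(9)=30; p(10)=42; p(11)=56. So valid n = 6, 7, 8, 9, 10.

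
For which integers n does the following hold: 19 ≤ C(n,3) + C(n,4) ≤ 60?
C(5,3)+C(5,4)=15; C(6,3)+C(6,4)=35; C(7,3)+C(7,4)=70. So valid n = 6.
Final answer: 6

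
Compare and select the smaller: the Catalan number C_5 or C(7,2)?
C(7,2)
C_5 = C(10,5)/(5+1) = 252/6 = 42; C(7,2) = 21.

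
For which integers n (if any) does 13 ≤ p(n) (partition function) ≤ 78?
7, 8, 9, 10, 11, 12
Tabulating p(n) via p(n) = p(n−1) + p(n−2) − p(n−5) − p(n−7) + …: p(6)=11; p(7)=15; p(8)=22; p(9)=30; p(10)=42; p(11)=56; p(12)=77; p(13)=101. So valid n = 7, 8, 9, 10, 11, 12.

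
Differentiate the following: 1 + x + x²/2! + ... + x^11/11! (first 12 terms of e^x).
1 + x + x²/2! + ... + x^10/10!

Solution: Differentiating term by term gives the first 11 terms of e^x.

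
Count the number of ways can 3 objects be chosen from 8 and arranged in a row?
P(8,3) = 8!/(8-3)! = 336.
Final answer: 336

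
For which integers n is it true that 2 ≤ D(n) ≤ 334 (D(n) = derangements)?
3, 4, 5, 6

Solution: Using D(n) = (n−1)[D(n−1) + D(n−2)] with D(1)=0, D(2)=1: D(2)=1; D(3)=2; D(4)=9; D(5)=44; D(6)=265; D(7)=1,854. So valid n = 3, 4, 5, 6.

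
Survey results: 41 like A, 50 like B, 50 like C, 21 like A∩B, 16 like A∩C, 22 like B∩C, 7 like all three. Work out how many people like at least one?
|A∪B∪C| = 41+50+50-21-16-22+7 = 89.
Final answer: 89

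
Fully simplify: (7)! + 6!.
(7)! + 6! = (7)·6! + 6! = (7+1)·6! = 8·6! = 5,760.

Answer: 5,760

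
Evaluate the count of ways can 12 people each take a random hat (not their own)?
176,214,841

Working:
Using D(n) = (n-1)[D(n-1) + D(n-2)]:
D(12) = (12-1) × [D(11) + D(10)]
      = 11 × [14684570 + 1334961]
      = 11 × 16019531
      = 176,214,841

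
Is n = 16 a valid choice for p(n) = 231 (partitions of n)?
Yes

Pentagonal recurrence p(n) = p(n−1) + p(n−2) − p(n−5) − p(n−7) + …: p(16) = p(15) + p(14) − p(11) − p(9) + p(4) + p(1) = 176 + 135 − 56 − 30 + 5 + 1 = 231, which equals 231.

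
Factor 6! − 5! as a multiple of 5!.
5 × 5! = 600

Explanation: 6! − 5! = 6·5! − 5! = (6 − 1)·5! = 5 × 5! = 600.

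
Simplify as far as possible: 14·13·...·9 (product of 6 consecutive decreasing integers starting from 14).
2,162,160

Working:
This is P(14,6) = 14!/(8)! = 2,162,160.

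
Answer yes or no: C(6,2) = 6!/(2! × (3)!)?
No

Solution: The correct denominator is 2!×4!, giving C(6,2) = 15; the stated RHS is 6!/(2!×3!) = 60 ≠ 15, so the statement does not hold.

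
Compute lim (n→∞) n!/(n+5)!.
0
n!/(n+5)! = 1/[(n+1)(n+2)···(n+5)] → 0 as n → ∞.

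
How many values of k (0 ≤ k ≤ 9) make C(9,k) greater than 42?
4

Row 9 is unimodal and symmetric about k=9/2. C(9,2)=36 ≤ 42; C(9,3)=84 > 42; by symmetry C(9,k) > 42 for k = 3..6. That's 6 - 3 + 1 = 4 values.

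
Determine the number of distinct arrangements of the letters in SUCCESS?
420

Reasoning: Word has 7 letters (S=3, U=1, C=2, E=1). Arrangements: 7!/Π(k!) = 420.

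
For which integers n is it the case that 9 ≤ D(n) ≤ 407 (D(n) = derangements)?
4, 5, 6

Reasoning: Using D(n) = (n−1)[D(n−1) + D(n−2)] with D(1)=0, D(2)=1: D(3)=2; D(4)=9; D(5)=44; D(6)=265; D(7)=1,854. So valid n = 4, 5, 6.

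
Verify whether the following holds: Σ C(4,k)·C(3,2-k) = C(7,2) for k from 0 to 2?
True
Vandermonde's identity gives C(7,2) = 21; RHS C(7,2) = 21.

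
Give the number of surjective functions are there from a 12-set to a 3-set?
519,156

Onto functions = 3! × S(12,3)
First compute S(12,3) via recurrence:
Using the Stirling recurrence: S(n,k) = k·S(n-1,k) + S(n-1,k-1)
S(12,3) = 3·S(11,3) + S(11,2)
         = 3·28501 + 1023
         = 85503 + 1023
         = 86,526
Then: 6 × 86526 = 519,156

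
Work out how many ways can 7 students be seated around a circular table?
720

Solution: Circular arrangements: (7-1)! = 720.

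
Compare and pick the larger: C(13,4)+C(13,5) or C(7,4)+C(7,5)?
C(13,4)+C(13,5)

First=2,002, Second=56.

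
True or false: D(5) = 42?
False
Derangements of 5 elements: D(5) = (5-1)·[D(4) + D(3)] = 4·[9 + 2] = 44.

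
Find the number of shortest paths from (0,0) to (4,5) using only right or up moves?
126

Explanation: Choose 4 rights from 9 moves: C(9,4) = 126.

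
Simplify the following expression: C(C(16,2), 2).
C(16,2) = 120, then C(120, 2) = 7,140.
Final answer: 7,140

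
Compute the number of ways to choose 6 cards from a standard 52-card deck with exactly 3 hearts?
2,613,754

Solution: 13 hearts and 39 non-hearts: C(13,3) × C(39,3) = 286 × 9139 = 2,613,754.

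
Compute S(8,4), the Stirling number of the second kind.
Using the Stirling recurrence: S(n,k) = k·S(n-1,k) + S(n-1,k-1)
S(8,4) = 4·S(7,4) + S(7,3)
         = 4·350 + 301
         = 1400 + 301
         = 1,701

Answer: 1,701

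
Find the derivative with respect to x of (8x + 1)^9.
72(8x + 1)^8

Reasoning: Chain rule: 9(8x+1)^{8} × 8 = 72(8x+1)^{8}.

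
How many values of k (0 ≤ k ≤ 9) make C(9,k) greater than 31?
Row 9 is unimodal and symmetric about k=9/2. C(9,1)=9 ≤ 31; C(9,2)=36 > 31; by symmetry C(9,k) > 31 for k = 2..7. That's 7 - 2 + 1 = 6 values.
Final answer: 6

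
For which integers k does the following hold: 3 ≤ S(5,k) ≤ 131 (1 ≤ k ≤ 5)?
S(5,1)=1; S(5,2)=15; S(5,3)=25; S(5,4)=10; S(5,5)=1. So valid k = 2, 3, 4.
Final answer: 2, 3, 4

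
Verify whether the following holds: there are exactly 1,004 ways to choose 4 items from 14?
False

Solution: C(14,4) = 1,001 ≠ 1004.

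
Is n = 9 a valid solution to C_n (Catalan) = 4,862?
Yes

Reasoning: C_9 = C(18,9)/(9+1) = 48,620/10 = 4,862, which equals 4,862.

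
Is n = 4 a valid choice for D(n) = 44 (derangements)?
No

D(4) = (4-1)·[D(3) + D(2)] = 3·[2 + 1] = 9, which does not equal 44.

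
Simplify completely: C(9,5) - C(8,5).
70

Explanation: C(9,5) - C(8,5) = C(8,4) = 70.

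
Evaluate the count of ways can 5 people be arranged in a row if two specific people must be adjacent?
Treat pair as unit: (5-1)! arrangements × 2 internal orders = 48.
Final answer: 48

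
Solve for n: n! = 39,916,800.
11

Reasoning: n! is strictly increasing. 9! = 362,880, 10! = 3,628,800, 11! = 39,916,800 ✓. So n = 11.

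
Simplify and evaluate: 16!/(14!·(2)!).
120

This is C(16,14) = 120.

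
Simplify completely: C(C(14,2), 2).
4,095

Working:
C(14,2) = 91, then C(91, 2) = 4,095.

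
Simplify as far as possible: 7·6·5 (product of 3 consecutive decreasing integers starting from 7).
210

This is P(7,3) = 7!/(4)! = 210.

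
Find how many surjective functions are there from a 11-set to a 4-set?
3,498,000

Reasoning: Onto functions = 4! × S(11,4)
First compute S(11,4) via recurrence:
Using the Stirling recurrence: S(n,k) = k·S(n-1,k) + S(n-1,k-1)
S(11,4) = 4·S(10,4) + S(10,3)
         = 4·34105 + 9330
         = 136420 + 9330
         = 145,750
Then: 24 × 145750 = 3,498,000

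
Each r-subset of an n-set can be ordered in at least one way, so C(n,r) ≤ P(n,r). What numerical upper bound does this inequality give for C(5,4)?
P(5,4) = 5·4·3·2 = 120, so C(5,4) ≤ 120. (The bound is loose by a factor of 4! = 24: C(5,4) = 120/24 = 5.)

Answer: 120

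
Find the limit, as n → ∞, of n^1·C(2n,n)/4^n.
∞

Reasoning: C(2n,n) ~ 4^n/√(πn), so n^1·C(2n,n)/4^n ~ n^(1 − 1/2)/√π → ∞.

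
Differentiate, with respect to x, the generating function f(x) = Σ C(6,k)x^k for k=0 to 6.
Σ k·C(6,k)x^(k-1) for k=1 to 6
Term-by-term differentiation gives Σ k·C(6,k)x^{k-1} for k=1 to 6.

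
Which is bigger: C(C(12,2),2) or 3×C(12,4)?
C(C(12,2),2)

Solution: C(C(12,2),2)=2,145, 3×C(12,4)=1,485.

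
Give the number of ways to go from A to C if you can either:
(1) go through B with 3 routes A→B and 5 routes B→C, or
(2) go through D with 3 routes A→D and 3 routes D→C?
24

Working:
Route via B: 3×5=15. Route via D: 3×3=9. Total: 24.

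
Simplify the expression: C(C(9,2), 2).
630
C(9,2) = 36, then C(36, 2) = 630.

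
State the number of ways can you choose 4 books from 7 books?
C(7,4) = 7! / (4! × (7-4)!)
         = 7! / (4! × 3!)
         = 35

Answer: 35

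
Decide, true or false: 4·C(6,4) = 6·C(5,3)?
True

Working:
Absorption identity k·C(n,k) = n·C(n-1,k-1). LHS = 4·15 = 60; RHS = 6·10 = 60.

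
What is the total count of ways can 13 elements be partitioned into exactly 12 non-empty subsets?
78

This equals S(13,12), the Stirling number of the 2nd kind.
Using the Stirling recurrence: S(n,k) = k·S(n-1,k) + S(n-1,k-1)
S(13,12) = 12·S(12,12) + S(12,11)
         = 12·1 + 66
         = 12 + 66
         = 78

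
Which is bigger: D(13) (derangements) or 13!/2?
13!/2

Explanation: D(13) = (13-1)·[D(12) + D(11)] = 12·[176,214,841 + 14,684,570] = 2,290,792,932; 13!/2 = 6,227,020,800/2 = 3,113,510,400.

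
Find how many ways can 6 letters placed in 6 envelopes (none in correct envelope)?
Using D(n) = (n-1)[D(n-1) + D(n-2)]:
D(6) = (6-1) × [D(5) + D(4)]
      = 5 × [44 + 9]
      = 5 × 53
      = 265
Final answer: 265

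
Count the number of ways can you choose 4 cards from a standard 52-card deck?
270,725
C(52,4) = 270,725.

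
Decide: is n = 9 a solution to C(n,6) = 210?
No

Solution: C(9,6) = 9·8·7·6·5·4/6! = 60,480/720 = 84, which does not equal 210.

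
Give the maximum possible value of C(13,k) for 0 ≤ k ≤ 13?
Maximum at k = 6 or k = 7: C(13,6) = 1,716.

Answer: 1,716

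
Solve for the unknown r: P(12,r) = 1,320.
3

Working:
P(12,r) = 12·11·…·(12−r+1), a product of r factors. Multiplying down from 12: 12 = 12; 12·11 = 132; 12·11·10 = 1,320 ✓ (3 factors). So r = 3.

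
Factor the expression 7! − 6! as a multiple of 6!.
7! − 6! = 7·6! − 6! = (7 − 1)·6! = 6 × 6! = 4,320.
Final answer: 6 × 6! = 4,320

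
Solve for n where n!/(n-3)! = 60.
5

Explanation: n!/(n-3)! = n×(n-1)×(n-2), a product of 3 consecutive integers ≈ (n−1)^3. 60^(1/3) + 1 ≈ 4.9; check n = 5: 5×4×3 = 60 ✓. So n = 5.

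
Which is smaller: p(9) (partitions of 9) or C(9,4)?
p(9)
Pentagonal recurrence p(n) = p(n−1) + p(n−2) − p(n−5) − p(n−7) + …: p(9) = p(8) + p(7) − p(4) − p(2) = 22 + 15 − 5 − 2 = 30; C(9,4) = 126.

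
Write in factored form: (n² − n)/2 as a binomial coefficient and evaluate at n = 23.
C(n,2); C(23,2) = 253

(n² − n)/2 = n(n−1)/2 = C(n,2). At n = 23: C(23,2) = 253.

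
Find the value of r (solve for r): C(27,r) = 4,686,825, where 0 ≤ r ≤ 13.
9

Working:
C(27,r) is increasing for 0 ≤ r ≤ 13. Stepping up (C(27,r+1) = C(27,r)·(27−r)/(r+1)): C(27,1) = 27, C(27,2) = 351, C(27,3) = 2,925, C(27,4) = 17,550, C(27,5) = 80,730, C(27,6) = 296,010, C(27,7) = 888,030, C(27,8) = 2,220,075, C(27,9) = 4,686,825 ✓. So r = 9.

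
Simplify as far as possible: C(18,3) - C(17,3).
136

Solution: C(18,3) - C(17,3) = C(17,2) = 136.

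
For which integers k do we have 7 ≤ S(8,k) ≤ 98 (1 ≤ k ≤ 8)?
7

Reasoning: S(8,1)=1; S(8,2)=127; S(8,3)=966; S(8,4)=1,701; S(8,5)=1,050; S(8,6)=266; S(8,7)=28; S(8,8)=1. So valid k = 7.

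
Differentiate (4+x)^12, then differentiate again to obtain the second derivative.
132(4+x)^10

Solution: First derivative: 12(4+x)^{11}. Second derivative: 12·11·(4+x)^{10} = 132(4+x)^{10}.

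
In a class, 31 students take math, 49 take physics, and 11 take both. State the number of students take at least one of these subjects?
|A∪B| = |A|+|B|-|A∩B| = 31+49-11 = 69.
Final answer: 69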